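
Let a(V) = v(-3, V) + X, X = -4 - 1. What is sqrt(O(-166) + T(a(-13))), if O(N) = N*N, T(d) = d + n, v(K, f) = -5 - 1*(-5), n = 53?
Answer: 2*sqrt(6901) ≈ 166.14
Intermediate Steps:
v(K, f) = 0 (v(K, f) = -5 + 5 = 0)
X = -5
a(V) = -5 (a(V) = 0 - 5 = -5)
T(d) = 53 + d (T(d) = d + 53 = 53 + d)
O(N) = N**2
sqrt(O(-166) + T(a(-13))) = sqrt((-166)**2 + (53 - 5)) = sqrt(27556 + 48) = sqrt(27604) = 2*sqrt(6901)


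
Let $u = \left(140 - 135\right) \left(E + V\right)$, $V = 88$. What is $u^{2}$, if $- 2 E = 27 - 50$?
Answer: $\frac{990025}{4} \approx 2.4751 \cdot 10^{5}$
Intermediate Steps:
$E = \frac{23}{2}$ ($E = - \frac{27 - 50}{2} = \left(- \frac{1}{2}\right) \left(-23\right) = \frac{23}{2} \approx 11.5$)
$u = \frac{995}{2}$ ($u = \left(140 - 135\right) \left(\frac{23}{2} + 88\right) = 5 \cdot \frac{199}{2} = \frac{995}{2} \approx 497.5$)
$u^{2} = \left(\frac{995}{2}\right)^{2} = \frac{990025}{4}$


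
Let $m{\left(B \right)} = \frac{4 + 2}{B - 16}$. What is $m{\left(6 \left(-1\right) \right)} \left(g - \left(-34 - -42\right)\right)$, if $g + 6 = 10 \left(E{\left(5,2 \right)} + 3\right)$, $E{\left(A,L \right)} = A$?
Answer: $-18$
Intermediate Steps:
$g = 74$ ($g = -6 + 10 \left(5 + 3\right) = -6 + 10 \cdot 8 = -6 + 80 = 74$)
$m{\left(B \right)} = \frac{6}{-16 + B}$ ($m{\left(B \right)} = \frac{6}{B - 16} = \frac{6}{-16 + B}$)
$m{\left(6 \left(-1\right) \right)} \left(g - \left(-34 - -42\right)\right) = \frac{6}{-16 + 6 \left(-1\right)} \left(74 - \left(-34 - -42\right)\right) = \frac{6}{-16 - 6} \left(74 - \left(-34 + 42\right)\right) = \frac{6}{-22} \left(74 - 8\right) = 6 \left(- \frac{1}{22}\right) \left(74 - 8\right) = \left(- \frac{3}{11}\right) 66 = -18$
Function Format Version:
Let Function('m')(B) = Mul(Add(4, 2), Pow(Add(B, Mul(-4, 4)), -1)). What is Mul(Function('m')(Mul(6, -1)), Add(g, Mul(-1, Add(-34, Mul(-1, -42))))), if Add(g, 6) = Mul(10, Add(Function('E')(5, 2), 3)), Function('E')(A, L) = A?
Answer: -18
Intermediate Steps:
g = 74 (g = Add(-6, Mul(10, Add(5, 3))) = Add(-6, Mul(10, 8)) = Add(-6, 80) = 74)
Function('m')(B) = Mul(6, Pow(Add(-16, B), -1)) (Function('m')(B) = Mul(6, Pow(Add(B, -16), -1)) = Mul(6, Pow(Add(-16, B), -1)))
Mul(Function('m')(Mul(6, -1)), Add(g, Mul(-1, Add(-34, Mul(-1, -42))))) = Mul(Mul(6, Pow(Add(-16, Mul(6, -1)), -1)), Add(74, Mul(-1, Add(-34, Mul(-1, -42))))) = Mul(Mul(6, Pow(Add(-16, -6), -1)), Add(74, Mul(-1, Add(-34, 42)))) = Mul(Mul(6, Pow(-22, -1)), Add(74, Mul(-1, 8))) = Mul(Mul(6, Rational(-1, 22)), Add(74, -8)) = Mul(Rational(-3, 11), 66) = -18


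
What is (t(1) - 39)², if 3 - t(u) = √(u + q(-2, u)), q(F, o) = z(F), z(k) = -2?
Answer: (36 + I)² ≈ 1295.0 + 72.0*I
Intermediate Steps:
q(F, o) = -2
t(u) = 3 - √(-2 + u) (t(u) = 3 - √(u - 2) = 3 - √(-2 + u))
(t(1) - 39)² = ((3 - √(-2 + 1)) - 39)² = ((3 - √(-1)) - 39)² = ((3 - I) - 39)² = (-36 - I)²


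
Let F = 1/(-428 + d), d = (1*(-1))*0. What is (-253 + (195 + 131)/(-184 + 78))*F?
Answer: 3393/5671 ≈ 0.59831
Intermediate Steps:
d = 0 (d = -1*0 = 0)
F = -1/428 (F = 1/(-428 + 0) = 1/(-428) = -1/428 ≈ -0.0023364)
(-253 + (195 + 131)/(-184 + 78))*F = (-253 + (195 + 131)/(-184 + 78))*(-1/428) = (-253 + 326/(-106))*(-1/428) = (-253 + 326*(-1/106))*(-1/428) = (-253 - 163/53)*(-1/428) = -13572/53*(-1/428) = 3393/5671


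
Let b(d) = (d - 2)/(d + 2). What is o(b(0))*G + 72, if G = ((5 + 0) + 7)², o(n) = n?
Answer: -72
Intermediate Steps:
b(d) = (-2 + d)/(2 + d)
G = 144 (G = (5 + 7)² = 12² = 144)
o(b(0))*G + 72 = ((-2 + 0)/(2 + 0))*144 + 72 = (-2/2)*144 + 72 = ((½)*(-2))*144 + 72 = -1*144 + 72 = -144 + 72 = -72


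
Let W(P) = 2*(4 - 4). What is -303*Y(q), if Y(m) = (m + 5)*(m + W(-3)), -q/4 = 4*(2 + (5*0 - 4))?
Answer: -358752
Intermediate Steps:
W(P) = 0 (W(P) = 2*0 = 0)
q = 32 (q = -16*(2 + (5*0 - 4)) = -16*(2 + (0 - 4)) = -16*(2 - 4) = -16*(-2) = -4*(-8) = 32)
Y(m) = m*(5 + m) (Y(m) = (m + 5)*(m + 0) = (5 + m)*m = m*(5 + m))
-303*Y(q) = -9696*(5 + 32) = -9696*37 = -303*1184 = -358752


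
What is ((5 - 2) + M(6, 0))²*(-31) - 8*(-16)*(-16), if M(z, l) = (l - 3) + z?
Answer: -3164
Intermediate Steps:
M(z, l) = -3 + l + z (M(z, l) = (-3 + l) + z = -3 + l + z)
((5 - 2) + M(6, 0))²*(-31) - 8*(-16)*(-16) = ((5 - 2) + (-3 + 0 + 6))²*(-31) - 8*(-16)*(-16) = (3 + 3)²*(-31) - (-128)*(-16) = 6²*(-31) - 1*2048 = 36*(-31) - 2048 = -1116 - 2048 = -3164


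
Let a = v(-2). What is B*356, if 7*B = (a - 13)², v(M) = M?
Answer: 80100/7 ≈ 11443.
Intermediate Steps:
a = -2
B = 225/7 (B = (-2 - 13)²/7 = (⅐)*(-15)² = (⅐)*225 = 225/7 ≈ 32.143)
B*356 = (225/7)*356 = 80100/7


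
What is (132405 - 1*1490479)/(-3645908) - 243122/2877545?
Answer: 137341754707/476875651630 ≈ 0.28800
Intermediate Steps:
(132405 - 1*1490479)/(-3645908) - 243122/2877545 = (132405 - 1490479)*(-1/3645908) - 243122*1/2877545 = -1358074*(-1/3645908) - 22102/261595 = 679037/1822954 - 22102/261595 = 137341754707/476875651630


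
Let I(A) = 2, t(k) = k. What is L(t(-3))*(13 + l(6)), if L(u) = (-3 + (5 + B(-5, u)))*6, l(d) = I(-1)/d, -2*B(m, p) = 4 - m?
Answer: -200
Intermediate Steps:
B(m, p) = -2 + m/2 (B(m, p) = -(4 - m)/2 = -2 + m/2)
l(d) = 2/d
L(u) = -15 (L(u) = (-3 + (5 + (-2 + (1/2)*(-5))))*6 = (-3 + (5 + (-2 - 5/2)))*6 = (-3 + (5 - 9/2))*6 = (-3 + 1/2)*6 = -5/2*6 = -15)
L(t(-3))*(13 + l(6)) = -15*(13 + 2/6) = -15*(13 + 2*(1/6)) = -15*(13 + 1/3) = -15*40/3 = -200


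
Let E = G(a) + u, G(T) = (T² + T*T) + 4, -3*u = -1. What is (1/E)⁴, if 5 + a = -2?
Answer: 81/8882874001 ≈ 9.1187e-9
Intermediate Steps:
u = ⅓ (u = -⅓*(-1) = ⅓ ≈ 0.33333)
a = -7 (a = -5 - 2 = -7)
G(T) = 4 + 2*T² (G(T) = (T² + T²) + 4 = 2*T² + 4 = 4 + 2*T²)
E = 307/3 (E = (4 + 2*(-7)²) + ⅓ = (4 + 2*49) + ⅓ = (4 + 98) + ⅓ = 102 + ⅓ = 307/3 ≈ 102.33)
(1/E)⁴ = (1/(307/3))⁴ = (3/307)⁴ = 81/8882874001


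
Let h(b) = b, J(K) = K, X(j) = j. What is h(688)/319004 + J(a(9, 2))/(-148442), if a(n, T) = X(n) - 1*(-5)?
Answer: 1743965/845599853 ≈ 0.0020624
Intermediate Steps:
a(n, T) = 5 + n (a(n, T) = n - 1*(-5) = n + 5 = 5 + n)
h(688)/319004 + J(a(9, 2))/(-148442) = 688/319004 + (5 + 9)/(-148442) = 688*(1/319004) + 14*(-1/148442) = 172/79751 - 1/10603 = 1743965/845599853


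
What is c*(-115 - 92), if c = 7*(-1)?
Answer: 1449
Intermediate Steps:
c = -7
c*(-115 - 92) = -7*(-115 - 92) = -7*(-207) = 1449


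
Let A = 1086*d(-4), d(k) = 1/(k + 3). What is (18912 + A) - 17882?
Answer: -56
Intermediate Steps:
d(k) = 1/(3 + k)
A = -1086 (A = 1086/(3 - 4) = 1086/(-1) = 1086*(-1) = -1086)
(18912 + A) - 17882 = (18912 - 1086) - 17882 = 17826 - 17882 = -56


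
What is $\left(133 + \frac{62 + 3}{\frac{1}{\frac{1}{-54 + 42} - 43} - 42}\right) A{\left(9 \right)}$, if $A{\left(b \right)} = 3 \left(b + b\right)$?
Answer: $\frac{8567859}{1207} \approx 7098.5$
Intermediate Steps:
$A{\left(b \right)} = 6 b$ ($A{\left(b \right)} = 3 \cdot 2 b = 6 b$)
$\left(133 + \frac{62 + 3}{\frac{1}{\frac{1}{-54 + 42} - 43} - 42}\right) A{\left(9 \right)} = \left(133 + \frac{62 + 3}{\frac{1}{\frac{1}{-54 + 42} - 43} - 42}\right) 6 \cdot 9 = \left(133 + \frac{65}{\frac{1}{\frac{1}{-12} - 43} - 42}\right) 54 = \left(133 + \frac{65}{\frac{1}{- \frac{1}{12} - 43} - 42}\right) 54 = \left(133 + \frac{65}{\frac{1}{- \frac{517}{12}} - 42}\right) 54 = \left(133 + \frac{65}{- \frac{12}{517} - 42}\right) 54 = \left(133 + \frac{65}{- \frac{21726}{517}}\right) 54 = \left(133 + 65 \left(- \frac{517}{21726}\right)\right) 54 = \left(133 - \frac{33605}{21726}\right) 54 = \frac{2855953}{21726} \cdot 54 = \frac{8567859}{1207}$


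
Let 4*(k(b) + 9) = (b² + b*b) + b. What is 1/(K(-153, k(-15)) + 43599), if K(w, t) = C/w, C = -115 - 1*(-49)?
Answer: 51/2223571 ≈ 2.2936e-5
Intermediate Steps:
C = -66 (C = -115 + 49 = -66)
k(b) = -9 + b²/2 + b/4 (k(b) = -9 + ((b² + b*b) + b)/4 = -9 + ((b² + b²) + b)/4 = -9 + (2*b² + b)/4 = -9 + (b + 2*b²)/4 = -9 + (b²/2 + b/4) = -9 + b²/2 + b/4)
K(w, t) = -66/w
1/(K(-153, k(-15)) + 43599) = 1/(-66/(-153) + 43599) = 1/(-66*(-1/153) + 43599) = 1/(22/51 + 43599) = 1/(2223571/51) = 51/2223571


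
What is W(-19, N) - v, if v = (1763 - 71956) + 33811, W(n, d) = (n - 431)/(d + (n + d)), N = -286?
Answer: 7167404/197 ≈ 36383.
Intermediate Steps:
W(n, d) = (-431 + n)/(n + 2*d) (W(n, d) = (-431 + n)/(d + (d + n)) = (-431 + n)/(n + 2*d))
v = -36382 (v = -70193 + 33811 = -36382)
W(-19, N) - v = (-431 - 19)/(-19 + 2*(-286)) - 1*(-36382) = -450/(-19 - 572) + 36382 = -450/(-591) + 36382 = -1/591*(-450) + 36382 = 150/197 + 36382 = 7167404/197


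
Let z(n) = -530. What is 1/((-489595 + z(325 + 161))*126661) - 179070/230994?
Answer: -205863257975736/265556360148875 ≈ -0.77522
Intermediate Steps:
1/((-489595 + z(325 + 161))*126661) - 179070/230994 = 1/(-489595 - 530*126661) - 179070/230994 = (1/126661)/(-490125) - 179070*1/230994 = -1/490125*1/126661 - 29845/38499 = -1/62079722625 - 29845/38499 = -205863257975736/265556360148875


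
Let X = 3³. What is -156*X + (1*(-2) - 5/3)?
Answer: -12647/3 ≈ -4215.7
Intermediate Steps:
X = 27
-156*X + (1*(-2) - 5/3) = -156*27 + (1*(-2) - 5/3) = -4212 + (-2 - 5*⅓) = -4212 + (-2 - 5/3) = -4212 - 11/3 = -12647/3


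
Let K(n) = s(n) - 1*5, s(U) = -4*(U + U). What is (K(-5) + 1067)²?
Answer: 1214404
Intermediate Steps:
s(U) = -8*U
K(n) = -5 - 8*n (K(n) = -8*n - 1*5 = -8*n - 5 = -5 - 8*n)
(K(-5) + 1067)² = ((-5 - 8*(-5)) + 1067)² = ((-5 + 40) + 1067)² = (35 + 1067)² = 1102² = 1214404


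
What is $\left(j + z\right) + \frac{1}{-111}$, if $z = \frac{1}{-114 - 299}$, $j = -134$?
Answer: $- \frac{6143486}{45843} \approx -134.01$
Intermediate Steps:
$z = - \frac{1}{413}$ ($z = \frac{1}{-413} = - \frac{1}{413} \approx -0.0024213$)
$\left(j + z\right) + \frac{1}{-111} = \left(-134 - \frac{1}{413}\right) + \frac{1}{-111} = - \frac{55343}{413} - \frac{1}{111} = - \frac{6143486}{45843}$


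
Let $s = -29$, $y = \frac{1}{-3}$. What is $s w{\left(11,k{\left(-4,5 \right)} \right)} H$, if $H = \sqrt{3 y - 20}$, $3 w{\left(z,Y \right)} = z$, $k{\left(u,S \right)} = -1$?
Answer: $- \frac{319 i \sqrt{21}}{3} \approx - 487.28 i$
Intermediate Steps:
$y = - \frac{1}{3} \approx -0.33333$
$w{\left(z,Y \right)} = \frac{z}{3}$
$H = i \sqrt{21}$ ($H = \sqrt{3 \left(- \frac{1}{3}\right) - 20} = \sqrt{-1 - 20} = \sqrt{-21} = i \sqrt{21} \approx 4.5826 i$)
$s w{\left(11,k{\left(-4,5 \right)} \right)} H = - 29 \cdot \frac{1}{3} \cdot 11 i \sqrt{21} = \left(-29\right) \frac{11}{3} i \sqrt{21} = - \frac{319 i \sqrt{21}}{3}$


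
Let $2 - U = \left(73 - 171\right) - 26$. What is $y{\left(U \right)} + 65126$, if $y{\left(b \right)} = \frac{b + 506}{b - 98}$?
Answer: $\frac{456040}{7} \approx 65149.0$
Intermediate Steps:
$U = 126$ ($U = 2 - \left(\left(73 - 171\right) - 26\right) = 2 - \left(-98 - 26\right) = 2 - -124 = 2 + 124 = 126$)
$y{\left(b \right)} = \frac{506 + b}{-98 + b}$
$y{\left(U \right)} + 65126 = \frac{506 + 126}{-98 + 126} + 65126 = \frac{1}{28} \cdot 632 + 65126 = \frac{158}{7} + 65126 = \frac{456040}{7}$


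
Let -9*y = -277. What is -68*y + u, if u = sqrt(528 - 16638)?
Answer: -18836/9 + 3*I*sqrt(1790) ≈ -2092.9 + 126.93*I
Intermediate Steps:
y = 277/9 (y = -1/9*(-277) = 277/9 ≈ 30.778)
u = 3*I*sqrt(1790) (u = sqrt(-16110) = 3*I*sqrt(1790) ≈ 126.93*I)
-68*y + u = -68*277/9 + 3*I*sqrt(1790) = -18836/9 + 3*I*sqrt(1790)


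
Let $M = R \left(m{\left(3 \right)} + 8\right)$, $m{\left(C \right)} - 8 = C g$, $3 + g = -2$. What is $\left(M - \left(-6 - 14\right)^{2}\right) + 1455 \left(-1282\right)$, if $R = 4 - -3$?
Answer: $-1865703$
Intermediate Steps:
$g = -5$ ($g = -3 - 2 = -5$)
$m{\left(C \right)} = 8 - 5 C$ ($m{\left(C \right)} = 8 + C \left(-5\right) = 8 - 5 C$)
$R = 7$ ($R = 4 + 3 = 7$)
$M = 7$ ($M = 7 \left(\left(8 - 15\right) + 8\right) = 7 \left(-7 + 8\right) = 7 \cdot 1 = 7$)
$\left(M - \left(-6 - 14\right)^{2}\right) + 1455 \left(-1282\right) = \left(7 - \left(-6 - 14\right)^{2}\right) + 1455 \left(-1282\right) = \left(7 - \left(-20\right)^{2}\right) - 1865310 = \left(7 - 400\right) - 1865310 = -393 - 1865310 = -1865703$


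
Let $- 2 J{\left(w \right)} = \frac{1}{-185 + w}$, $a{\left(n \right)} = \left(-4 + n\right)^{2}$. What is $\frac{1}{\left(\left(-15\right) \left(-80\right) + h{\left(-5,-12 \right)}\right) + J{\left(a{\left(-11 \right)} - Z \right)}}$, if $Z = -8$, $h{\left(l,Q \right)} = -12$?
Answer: $\frac{96}{114047} \approx 0.00084176$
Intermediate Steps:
$J{\left(w \right)} = - \frac{1}{2 \left(-185 + w\right)}$
$\frac{1}{\left(\left(-15\right) \left(-80\right) + h{\left(-5,-12 \right)}\right) + J{\left(a{\left(-11 \right)} - Z \right)}} = \frac{1}{\left(\left(-15\right) \left(-80\right) - 12\right) - \frac{1}{-370 + 2 \left(\left(-4 - 11\right)^{2} - -8\right)}} = \frac{1}{\left(1200 - 12\right) - \frac{1}{-370 + 2 \left(\left(-15\right)^{2} + 8\right)}} = \frac{1}{1188 - \frac{1}{-370 + 2 \left(225 + 8\right)}} = \frac{1}{1188 - \frac{1}{-370 + 2 \cdot 233}} = \frac{1}{1188 - \frac{1}{-370 + 466}} = \frac{1}{1188 - \frac{1}{96}} = \frac{1}{\frac{114047}{96}} = \frac{96}{114047}$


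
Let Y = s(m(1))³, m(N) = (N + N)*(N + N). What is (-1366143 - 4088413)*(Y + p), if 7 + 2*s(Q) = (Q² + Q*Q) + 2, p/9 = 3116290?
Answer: -305990450216757/2 ≈ -1.5300e+14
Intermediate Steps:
p = 28046610 (p = 9*3116290 = 28046610)
m(N) = 4*N² (m(N) = (2*N)*(2*N) = 4*N²)
s(Q) = -5/2 + Q² (s(Q) = -7/2 + ((Q² + Q*Q) + 2)/2 = -7/2 + ((Q² + Q²) + 2)/2 = -7/2 + (2*Q² + 2)/2 = -7/2 + (2 + 2*Q²)/2 = -7/2 + (1 + Q²) = -5/2 + Q²)
Y = 19683/8 (Y = (-5/2 + (4*1²)²)³ = (-5/2 + (4*1)²)³ = (-5/2 + 4²)³ = (-5/2 + 16)³ = (27/2)³ = 19683/8 ≈ 2460.4)
(-1366143 - 4088413)*(Y + p) = (-1366143 - 4088413)*(19683/8 + 28046610) = -5454556*224392563/8 = -305990450216757/2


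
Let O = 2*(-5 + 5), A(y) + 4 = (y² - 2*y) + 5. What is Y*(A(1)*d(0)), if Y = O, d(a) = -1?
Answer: 0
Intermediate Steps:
A(y) = 1 + y² - 2*y (A(y) = -4 + ((y² - 2*y) + 5) = -4 + (5 + y² - 2*y) = 1 + y² - 2*y)
O = 0 (O = 2*0 = 0)
Y = 0
Y*(A(1)*d(0)) = 0*((1 + 1² - 2*1)*(-1)) = 0*((1 + 1 - 2)*(-1)) = 0*(0*(-1)) = 0*0 = 0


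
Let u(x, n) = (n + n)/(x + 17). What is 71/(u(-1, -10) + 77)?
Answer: 284/303 ≈ 0.93729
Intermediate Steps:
u(x, n) = 2*n/(17 + x) (u(x, n) = (2*n)/(17 + x) = 2*n/(17 + x))
71/(u(-1, -10) + 77) = 71/(2*(-10)/(17 - 1) + 77) = 71/(2*(-10)/16 + 77) = 71/(2*(-10)*(1/16) + 77) = 71/(-5/4 + 77) = 71/(303/4) = (4/303)*71 = 284/303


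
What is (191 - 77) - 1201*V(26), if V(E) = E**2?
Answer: -811762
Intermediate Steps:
(191 - 77) - 1201*V(26) = (191 - 77) - 1201*26**2 = 114 - 1201*676 = 114 - 811876 = -811762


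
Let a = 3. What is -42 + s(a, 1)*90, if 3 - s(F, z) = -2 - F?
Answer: 678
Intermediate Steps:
s(F, z) = 5 + F (s(F, z) = 3 - (-2 - F) = 3 + (2 + F) = 5 + F)
-42 + s(a, 1)*90 = -42 + (5 + 3)*90 = -42 + 8*90 = -42 + 720 = 678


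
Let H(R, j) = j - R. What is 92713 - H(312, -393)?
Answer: 93418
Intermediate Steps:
92713 - H(312, -393) = 92713 - (-393 - 1*312) = 92713 - (-393 - 312) = 92713 - 1*(-705) = 92713 + 705 = 93418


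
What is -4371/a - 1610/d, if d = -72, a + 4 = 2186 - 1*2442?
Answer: 22916/585 ≈ 39.173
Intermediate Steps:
a = -260 (a = -4 + (2186 - 1*2442) = -4 + (2186 - 2442) = -4 - 256 = -260)
-4371/a - 1610/d = -4371/(-260) - 1610/(-72) = -4371*(-1/260) - 1610*(-1/72) = 4371/260 + 805/36 = 22916/585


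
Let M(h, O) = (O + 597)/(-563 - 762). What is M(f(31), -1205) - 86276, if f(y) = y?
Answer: -114315092/1325 ≈ -86276.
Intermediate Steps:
M(h, O) = -597/1325 - O/1325 (M(h, O) = (597 + O)/(-1325) = (597 + O)*(-1/1325) = -597/1325 - O/1325)
M(f(31), -1205) - 86276 = (-597/1325 - 1/1325*(-1205)) - 86276 = (-597/1325 + 241/265) - 86276 = 608/1325 - 86276 = -114315092/1325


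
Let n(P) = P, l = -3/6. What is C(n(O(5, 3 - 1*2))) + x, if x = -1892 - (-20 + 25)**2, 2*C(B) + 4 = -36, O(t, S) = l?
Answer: -1937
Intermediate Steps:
l = -1/2 (l = -3*1/6 = -1/2 ≈ -0.50000)
O(t, S) = -1/2
C(B) = -20 (C(B) = -2 + (1/2)*(-36) = -2 - 18 = -20)
x = -1917 (x = -1892 - 1*5**2 = -1892 - 1*25 = -1892 - 25 = -1917)
C(n(O(5, 3 - 1*2))) + x = -20 - 1917 = -1937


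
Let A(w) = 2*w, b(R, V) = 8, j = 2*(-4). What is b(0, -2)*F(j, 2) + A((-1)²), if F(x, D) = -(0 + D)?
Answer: -14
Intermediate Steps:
j = -8
F(x, D) = -D
b(0, -2)*F(j, 2) + A((-1)²) = 8*(-1*2) + 2*(-1)² = 8*(-2) + 2*1 = -16 + 2 = -14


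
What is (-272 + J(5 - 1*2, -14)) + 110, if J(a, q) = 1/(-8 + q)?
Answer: -3565/22 ≈ -162.05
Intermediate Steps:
(-272 + J(5 - 1*2, -14)) + 110 = (-272 + 1/(-8 - 14)) + 110 = (-272 + 1/(-22)) + 110 = (-272 - 1/22) + 110 = -5985/22 + 110 = -3565/22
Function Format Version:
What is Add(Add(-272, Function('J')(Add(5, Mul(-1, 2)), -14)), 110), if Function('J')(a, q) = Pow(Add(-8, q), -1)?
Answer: Rational(-3565, 22) ≈ -162.05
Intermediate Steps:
Add(Add(-272, Function('J')(Add(5, Mul(-1, 2)), -14)), 110) = Add(Add(-272, Pow(Add(-8, -14), -1)), 110) = Add(Add(-272, Pow(-22, -1)), 110) = Add(Add(-272, Rational(-1, 22)), 110) = Add(Rational(-5985, 22), 110) = Rational(-3565, 22)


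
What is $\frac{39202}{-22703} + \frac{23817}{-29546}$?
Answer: $- \frac{99939979}{39457814} \approx -2.5328$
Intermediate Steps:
$\frac{39202}{-22703} + \frac{23817}{-29546} = 39202 \left(- \frac{1}{22703}\right) + 23817 \left(- \frac{1}{29546}\right) = - \frac{39202}{22703} - \frac{1401}{1738} = - \frac{99939979}{39457814}$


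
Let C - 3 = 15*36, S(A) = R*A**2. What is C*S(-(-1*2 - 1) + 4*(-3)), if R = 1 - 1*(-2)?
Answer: 131949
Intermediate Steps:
R = 3 (R = 1 + 2 = 3)
S(A) = 3*A**2
C = 543 (C = 3 + 15*36 = 3 + 540 = 543)
C*S(-(-1*2 - 1) + 4*(-3)) = 543*(3*(-(-1*2 - 1) + 4*(-3))**2) = 543*(3*(-(-2 - 1) - 12)**2) = 543*(3*(-1*(-3) - 12)**2) = 543*(3*(3 - 12)**2) = 543*(3*(-9)**2) = 543*(3*81) = 543*243 = 131949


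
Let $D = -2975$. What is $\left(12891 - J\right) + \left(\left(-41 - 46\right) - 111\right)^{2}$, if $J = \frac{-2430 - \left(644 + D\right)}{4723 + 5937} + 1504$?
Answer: $\frac{539300159}{10660} \approx 50591.0$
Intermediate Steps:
$J = \frac{16032541}{10660}$ ($J = \frac{-2430 - -2331}{4723 + 5937} + 1504 = \frac{-2430 + \left(-644 + 2975\right)}{10660} + 1504 = \left(-2430 + 2331\right) \frac{1}{10660} + 1504 = \left(-99\right) \frac{1}{10660} + 1504 = - \frac{99}{10660} + 1504 = \frac{16032541}{10660} \approx 1504.0$)
$\left(12891 - J\right) + \left(\left(-41 - 46\right) - 111\right)^{2} = \left(12891 - \frac{16032541}{10660}\right) + \left(\left(-41 - 46\right) - 111\right)^{2} = \left(12891 - \frac{16032541}{10660}\right) + \left(-87 - 111\right)^{2} = \frac{121385519}{10660} + \left(-198\right)^{2} = \frac{121385519}{10660} + 39204 = \frac{539300159}{10660}$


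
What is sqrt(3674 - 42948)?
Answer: I*sqrt(39274) ≈ 198.18*I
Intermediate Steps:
sqrt(3674 - 42948) = sqrt(-39274) = I*sqrt(39274)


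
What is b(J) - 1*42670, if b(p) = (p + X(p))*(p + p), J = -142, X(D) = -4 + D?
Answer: 39122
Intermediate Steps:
b(p) = 2*p*(-4 + 2*p) (b(p) = (p + (-4 + p))*(p + p) = (-4 + 2*p)*(2*p) = 2*p*(-4 + 2*p))
b(J) - 1*42670 = 4*(-142)*(-2 - 142) - 1*42670 = 4*(-142)*(-144) - 42670 = 81792 - 42670 = 39122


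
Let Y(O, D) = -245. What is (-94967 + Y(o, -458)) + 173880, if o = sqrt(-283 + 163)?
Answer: 78668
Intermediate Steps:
o = 2*I*sqrt(30) (o = sqrt(-120) = 2*I*sqrt(30) ≈ 10.954*I)
(-94967 + Y(o, -458)) + 173880 = (-94967 - 245) + 173880 = -95212 + 173880 = 78668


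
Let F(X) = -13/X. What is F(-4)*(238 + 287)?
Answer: 6825/4 ≈ 1706.3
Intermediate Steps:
F(-4)*(238 + 287) = (-13/(-4))*(238 + 287) = -13*(-¼)*525 = (13/4)*525 = 6825/4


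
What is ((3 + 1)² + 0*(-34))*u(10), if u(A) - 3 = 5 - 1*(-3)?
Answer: 176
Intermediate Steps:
u(A) = 11 (u(A) = 3 + (5 - 1*(-3)) = 3 + (5 + 3) = 3 + 8 = 11)
((3 + 1)² + 0*(-34))*u(10) = ((3 + 1)² + 0*(-34))*11 = (4² + 0)*11 = (16 + 0)*11 = 16*11 = 176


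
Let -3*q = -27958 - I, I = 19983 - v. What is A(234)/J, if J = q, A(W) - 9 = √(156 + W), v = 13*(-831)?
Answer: 27/58744 + 3*√390/58744 ≈ 0.0014682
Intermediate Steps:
v = -10803
I = 30786 (I = 19983 - 1*(-10803) = 19983 + 10803 = 30786)
A(W) = 9 + √(156 + W)
q = 58744/3 (q = -(-27958 - 1*30786)/3 = -(-27958 - 30786)/3 = -⅓*(-58744) = 58744/3 ≈ 19581.)
J = 58744/3 ≈ 19581.
A(234)/J = (9 + √(156 + 234))/(58744/3) = (9 + √390)*(3/58744) = 27/58744 + 3*√390/58744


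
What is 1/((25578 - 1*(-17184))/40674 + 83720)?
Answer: 6779/567545007 ≈ 1.1944e-5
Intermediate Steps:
1/((25578 - 1*(-17184))/40674 + 83720) = 1/((25578 + 17184)*(1/40674) + 83720) = 1/(42762*(1/40674) + 83720) = 1/(7127/6779 + 83720) = 1/(567545007/6779) = 6779/567545007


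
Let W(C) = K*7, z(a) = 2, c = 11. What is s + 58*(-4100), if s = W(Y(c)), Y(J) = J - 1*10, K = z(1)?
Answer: -237786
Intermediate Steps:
K = 2
Y(J) = -10 + J (Y(J) = J - 10 = -10 + J)
W(C) = 14 (W(C) = 2*7 = 14)
s = 14
s + 58*(-4100) = 14 + 58*(-4100) = 14 - 237800 = -237786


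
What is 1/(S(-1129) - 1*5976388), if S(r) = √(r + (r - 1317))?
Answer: -543308/3247019411829 - 5*I*√143/35717213530119 ≈ -1.6733e-7 - 1.674e-12*I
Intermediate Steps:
S(r) = √(-1317 + 2*r) (S(r) = √(r + (-1317 + r)) = √(-1317 + 2*r))
1/(S(-1129) - 1*5976388) = 1/(√(-1317 + 2*(-1129)) - 1*5976388) = 1/(√(-1317 - 2258) - 5976388) = 1/(√(-3575) - 5976388) = 1/(5*I*√143 - 5976388) = 1/(-5976388 + 5*I*√143)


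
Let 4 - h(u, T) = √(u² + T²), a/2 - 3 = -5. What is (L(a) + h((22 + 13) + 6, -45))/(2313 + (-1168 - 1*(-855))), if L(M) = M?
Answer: -√3706/2000 ≈ -0.030438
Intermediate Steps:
a = -4 (a = 6 + 2*(-5) = 6 - 10 = -4)
h(u, T) = 4 - √(T² + u²) (h(u, T) = 4 - √(u² + T²) = 4 - √(T² + u²))
(L(a) + h((22 + 13) + 6, -45))/(2313 + (-1168 - 1*(-855))) = (-4 + (4 - √((-45)² + ((22 + 13) + 6)²)))/(2313 + (-1168 - 1*(-855))) = (-4 + (4 - √(2025 + (35 + 6)²)))/(2313 + (-1168 + 855)) = (-4 + (4 - √(2025 + 41²)))/(2313 - 313) = (-4 + (4 - √(2025 + 1681)))/2000 = (-4 + (4 - √3706))*(1/2000) = -√3706*(1/2000) = -√3706/2000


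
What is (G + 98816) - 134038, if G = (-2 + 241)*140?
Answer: -1762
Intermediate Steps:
G = 33460 (G = 239*140 = 33460)
(G + 98816) - 134038 = (33460 + 98816) - 134038 = 132276 - 134038 = -1762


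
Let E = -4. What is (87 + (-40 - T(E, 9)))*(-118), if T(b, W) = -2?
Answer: -5782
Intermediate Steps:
(87 + (-40 - T(E, 9)))*(-118) = (87 + (-40 - 1*(-2)))*(-118) = (87 + (-40 + 2))*(-118) = (87 - 38)*(-118) = 49*(-118) = -5782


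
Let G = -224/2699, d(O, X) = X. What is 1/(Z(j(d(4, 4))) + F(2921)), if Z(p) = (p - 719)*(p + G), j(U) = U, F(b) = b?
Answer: 2699/324799 ≈ 0.0083098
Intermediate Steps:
G = -224/2699 (G = -224*1/2699 = -224/2699 ≈ -0.082994)
Z(p) = (-719 + p)*(-224/2699 + p) (Z(p) = (p - 719)*(p - 224/2699) = (-719 + p)*(-224/2699 + p))
1/(Z(j(d(4, 4))) + F(2921)) = 1/((161056/2699 + 4² - 1940805/2699*4) + 2921) = 1/((161056/2699 + 16 - 7763220/2699) + 2921) = 1/(-7558980/2699 + 2921) = 1/(324799/2699) = 2699/324799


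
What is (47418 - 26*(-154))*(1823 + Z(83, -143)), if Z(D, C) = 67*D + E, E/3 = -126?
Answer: 360262532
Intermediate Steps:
E = -378 (E = 3*(-126) = -378)
Z(D, C) = -378 + 67*D (Z(D, C) = 67*D - 378 = -378 + 67*D)
(47418 - 26*(-154))*(1823 + Z(83, -143)) = (47418 - 26*(-154))*(1823 + (-378 + 67*83)) = (47418 + 4004)*(1823 + (-378 + 5561)) = 51422*(1823 + 5183) = 51422*7006 = 360262532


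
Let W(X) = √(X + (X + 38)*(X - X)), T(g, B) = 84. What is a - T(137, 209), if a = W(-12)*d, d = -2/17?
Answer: -84 - 4*I*√3/17 ≈ -84.0 - 0.40754*I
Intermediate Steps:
d = -2/17 (d = -2*1/17 = -2/17 ≈ -0.11765)
W(X) = √X (W(X) = √(X + (38 + X)*0) = √(X + 0) = √X)
a = -4*I*√3/17 (a = √(-12)*(-2/17) = (2*I*√3)*(-2/17) = -4*I*√3/17 ≈ -0.40754*I)
a - T(137, 209) = -4*I*√3/17 - 1*84 = -4*I*√3/17 - 84 = -84 - 4*I*√3/17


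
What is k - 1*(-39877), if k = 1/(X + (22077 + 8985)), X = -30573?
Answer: 19499854/489 ≈ 39877.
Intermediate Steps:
k = 1/489 (k = 1/(-30573 + (22077 + 8985)) = 1/(-30573 + 31062) = 1/489 ≈ 0.0020450)
k - 1*(-39877) = 1/489 - 1*(-39877) = 1/489 + 39877 = 19499854/489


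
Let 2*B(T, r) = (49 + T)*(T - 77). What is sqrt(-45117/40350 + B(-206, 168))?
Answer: sqrt(40186372142)/1345 ≈ 149.04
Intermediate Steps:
B(T, r) = (-77 + T)*(49 + T)/2 (B(T, r) = ((49 + T)*(T - 77))/2 = ((49 + T)*(-77 + T))/2 = ((-77 + T)*(49 + T))/2 = (-77 + T)*(49 + T)/2)
sqrt(-45117/40350 + B(-206, 168)) = sqrt(-45117/40350 + (-3773/2 + (1/2)*(-206)**2 - 14*(-206))) = sqrt(-45117*1/40350 + (-3773/2 + (1/2)*42436 + 2884)) = sqrt(-15039/13450 + (-3773/2 + 21218 + 2884)) = sqrt(-15039/13450 + 44431/2) = sqrt(149391718/6725) = sqrt(40186372142)/1345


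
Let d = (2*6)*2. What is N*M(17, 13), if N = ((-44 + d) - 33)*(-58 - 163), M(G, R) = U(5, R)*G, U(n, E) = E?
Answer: 2588573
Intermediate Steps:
d = 24 (d = 12*2 = 24)
M(G, R) = G*R (M(G, R) = R*G = G*R)
N = 11713 (N = ((-44 + 24) - 33)*(-58 - 163) = (-20 - 33)*(-221) = -53*(-221) = 11713)
N*M(17, 13) = 11713*(17*13) = 11713*221 = 2588573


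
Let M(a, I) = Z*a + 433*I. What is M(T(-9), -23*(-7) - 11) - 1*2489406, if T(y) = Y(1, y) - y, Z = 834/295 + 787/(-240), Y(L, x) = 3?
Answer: -2860864481/1180 ≈ -2.4245e+6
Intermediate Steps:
Z = -6401/14160 (Z = 834*(1/295) + 787*(-1/240) = 834/295 - 787/240 = -6401/14160 ≈ -0.45205)
T(y) = 3 - y
M(a, I) = 433*I - 6401*a/14160 (M(a, I) = -6401*a/14160 + 433*I = 433*I - 6401*a/14160)
M(T(-9), -23*(-7) - 11) - 1*2489406 = (433*(-23*(-7) - 11) - 6401*(3 - 1*(-9))/14160) - 1*2489406 = (433*(161 - 11) - 6401*(3 + 9)/14160) - 2489406 = (433*150 - 6401/14160*12) - 2489406 = (64950 - 6401/1180) - 2489406 = 76634599/1180 - 2489406 = -2860864481/1180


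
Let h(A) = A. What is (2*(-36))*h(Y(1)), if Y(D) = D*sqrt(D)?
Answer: -72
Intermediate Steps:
Y(D) = D**(3/2)
(2*(-36))*h(Y(1)) = (2*(-36))*1**(3/2) = -72*1 = -72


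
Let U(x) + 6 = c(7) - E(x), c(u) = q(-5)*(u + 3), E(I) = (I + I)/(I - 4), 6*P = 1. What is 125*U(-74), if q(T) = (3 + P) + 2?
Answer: 71125/13 ≈ 5471.2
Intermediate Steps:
P = ⅙ (P = (⅙)*1 = ⅙ ≈ 0.16667)
q(T) = 31/6 (q(T) = (3 + ⅙) + 2 = 19/6 + 2 = 31/6)
E(I) = 2*I/(-4 + I) (E(I) = (2*I)/(-4 + I) = 2*I/(-4 + I))
c(u) = 31/2 + 31*u/6 (c(u) = 31*(u + 3)/6 = 31*(3 + u)/6 = 31/2 + 31*u/6)
U(x) = 137/3 - 2*x/(-4 + x) (U(x) = -6 + ((31/2 + (31/6)*7) - 2*x/(-4 + x)) = -6 + ((31/2 + 217/6) - 2*x/(-4 + x)) = -6 + (155/3 - 2*x/(-4 + x)) = 137/3 - 2*x/(-4 + x))
125*U(-74) = 125*((-548 + 131*(-74))/(3*(-4 - 74))) = 125*((⅓)*(-548 - 9694)/(-78)) = 125*((⅓)*(-1/78)*(-10242)) = 125*(569/13) = 71125/13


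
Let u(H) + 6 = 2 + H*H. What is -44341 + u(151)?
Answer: -21544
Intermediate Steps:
u(H) = -4 + H² (u(H) = -6 + (2 + H*H) = -6 + (2 + H²) = -4 + H²)
-44341 + u(151) = -44341 + (-4 + 151²) = -44341 + (-4 + 22801) = -44341 + 22797 = -21544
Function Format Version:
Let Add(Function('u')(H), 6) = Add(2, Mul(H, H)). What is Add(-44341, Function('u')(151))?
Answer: -21544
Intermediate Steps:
Function('u')(H) = Add(-4, Pow(H, 2)) (Function('u')(H) = Add(-6, Add(2, Mul(H, H))) = Add(-6, Add(2, Pow(H, 2))) = Add(-4, Pow(H, 2)))
Add(-44341, Function('u')(151)) = Add(-44341, Add(-4, Pow(151, 2))) = Add(-44341, Add(-4, 22801)) = Add(-44341, 22797) = -21544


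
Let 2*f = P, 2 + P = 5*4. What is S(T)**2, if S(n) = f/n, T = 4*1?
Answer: 81/16 ≈ 5.0625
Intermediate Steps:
T = 4
P = 18 (P = -2 + 5*4 = -2 + 20 = 18)
f = 9 (f = (1/2)*18 = 9)
S(n) = 9/n
S(T)**2 = (9/4)**2 = 81/16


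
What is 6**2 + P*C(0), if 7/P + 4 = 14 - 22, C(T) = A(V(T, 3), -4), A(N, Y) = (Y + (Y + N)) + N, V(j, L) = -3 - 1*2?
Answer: 93/2 ≈ 46.500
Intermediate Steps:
V(j, L) = -5 (V(j, L) = -3 - 2 = -5)
A(N, Y) = 2*N + 2*Y (A(N, Y) = (Y + (N + Y)) + N = (N + 2*Y) + N = 2*N + 2*Y)
C(T) = -18 (C(T) = 2*(-5) + 2*(-4) = -10 - 8 = -18)
P = -7/12 (P = 7/(-4 + (14 - 22)) = 7/(-4 - 8) = 7/(-12) = 7*(-1/12) = -7/12 ≈ -0.58333)
6**2 + P*C(0) = 6**2 - 7/12*(-18) = 36 + 21/2 = 93/2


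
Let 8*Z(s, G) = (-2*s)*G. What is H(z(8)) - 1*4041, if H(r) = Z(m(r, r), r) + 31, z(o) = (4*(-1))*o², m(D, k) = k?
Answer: -20394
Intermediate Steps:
Z(s, G) = -G*s/4 (Z(s, G) = ((-2*s)*G)/8 = (-2*G*s)/8 = -G*s/4)
z(o) = -4*o²
H(r) = 31 - r²/4 (H(r) = -r*r/4 + 31 = -r²/4 + 31 = 31 - r²/4)
H(z(8)) - 1*4041 = (31 - (-4*8²)²/4) - 1*4041 = (31 - (-4*64)²/4) - 4041 = (31 - ¼*(-256)²) - 4041 = (31 - ¼*65536) - 4041 = (31 - 16384) - 4041 = -16353 - 4041 = -20394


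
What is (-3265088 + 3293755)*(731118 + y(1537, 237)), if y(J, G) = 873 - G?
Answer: 20977191918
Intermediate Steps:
(-3265088 + 3293755)*(731118 + y(1537, 237)) = (-3265088 + 3293755)*(731118 + (873 - 1*237)) = 28667*(731118 + (873 - 237)) = 28667*(731118 + 636) = 28667*731754 = 20977191918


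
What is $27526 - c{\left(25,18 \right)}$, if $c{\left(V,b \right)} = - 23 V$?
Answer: $28101$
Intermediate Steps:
$27526 - c{\left(25,18 \right)} = 27526 - \left(-23\right) 25 = 27526 - -575 = 27526 + 575 = 28101$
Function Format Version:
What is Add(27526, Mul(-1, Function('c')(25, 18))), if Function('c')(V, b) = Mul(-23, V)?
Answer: 28101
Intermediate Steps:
Add(27526, Mul(-1, Function('c')(25, 18))) = Add(27526, Mul(-1, Mul(-23, 25))) = Add(27526, Mul(-1, -575)) = Add(27526, 575) = 28101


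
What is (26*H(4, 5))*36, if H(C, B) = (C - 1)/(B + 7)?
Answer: 234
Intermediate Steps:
H(C, B) = (-1 + C)/(7 + B)
(26*H(4, 5))*36 = (26*((-1 + 4)/(7 + 5)))*36 = (26*(3/12))*36 = (26*((1/12)*3))*36 = (26*(¼))*36 = (13/2)*36 = 234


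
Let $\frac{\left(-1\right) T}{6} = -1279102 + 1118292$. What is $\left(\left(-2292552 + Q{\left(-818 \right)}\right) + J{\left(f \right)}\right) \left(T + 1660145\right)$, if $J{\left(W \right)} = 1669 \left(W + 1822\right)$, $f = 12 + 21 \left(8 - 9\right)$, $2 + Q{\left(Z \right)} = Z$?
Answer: $1922881787625$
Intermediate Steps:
$Q{\left(Z \right)} = -2 + Z$
$T = 964860$ ($T = - 6 \left(-1279102 + 1118292\right) = \left(-6\right) \left(-160810\right) = 964860$)
$f = -9$ ($f = 12 + 21 \left(-1\right) = 12 - 21 = -9$)
$J{\left(W \right)} = 3040918 + 1669 W$ ($J{\left(W \right)} = 1669 \left(1822 + W\right) = 3040918 + 1669 W$)
$\left(\left(-2292552 + Q{\left(-818 \right)}\right) + J{\left(f \right)}\right) \left(T + 1660145\right) = \left(\left(-2292552 - 820\right) + \left(3040918 + 1669 \left(-9\right)\right)\right) \left(964860 + 1660145\right) = \left(\left(-2292552 - 820\right) + \left(3040918 - 15021\right)\right) 2625005 = \left(-2293372 + 3025897\right) 2625005 = 732525 \cdot 2625005 = 1922881787625$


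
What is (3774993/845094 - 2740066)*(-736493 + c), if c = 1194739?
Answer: -176853136497782651/140849 ≈ -1.2556e+12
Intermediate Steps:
(3774993/845094 - 2740066)*(-736493 + c) = (3774993/845094 - 2740066)*(-736493 + 1194739) = (3774993*(1/845094) - 2740066)*458246 = (1258331/281698 - 2740066)*458246 = -771869853737/281698*458246 = -176853136497782651/140849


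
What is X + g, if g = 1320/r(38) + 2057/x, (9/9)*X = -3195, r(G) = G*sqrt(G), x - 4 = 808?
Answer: -2592283/812 + 330*sqrt(38)/361 ≈ -3186.8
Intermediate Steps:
x = 812 (x = 4 + 808 = 812)
r(G) = G**(3/2)
X = -3195
g = 2057/812 + 330*sqrt(38)/361 (g = 1320/(38**(3/2)) + 2057/812 = 1320/((38*sqrt(38))) + 2057*(1/812) = 1320*(sqrt(38)/1444) + 2057/812 = 330*sqrt(38)/361 + 2057/812 = 2057/812 + 330*sqrt(38)/361 ≈ 8.1683)
X + g = -3195 + (2057/812 + 330*sqrt(38)/361) = -2592283/812 + 330*sqrt(38)/361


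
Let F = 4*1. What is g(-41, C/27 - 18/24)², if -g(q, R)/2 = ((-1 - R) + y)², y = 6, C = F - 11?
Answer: 177410282401/34012224 ≈ 5216.1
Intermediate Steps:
F = 4
C = -7 (C = 4 - 11 = -7)
g(q, R) = -2*(5 - R)² (g(q, R) = -2*((-1 - R) + 6)² = -2*(5 - R)²)
g(-41, C/27 - 18/24)² = (-2*(-5 + (-7/27 - 18/24))²)² = (-2*(-5 + (-7*1/27 - 18*1/24))²)² = (-2*(-5 + (-7/27 - ¾))²)² = (-2*(-5 - 109/108)²)² = (-2*(-649/108)²)² = (-2*421201/11664)² = (-421201/5832)² = 177410282401/34012224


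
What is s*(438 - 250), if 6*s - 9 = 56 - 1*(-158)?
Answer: 20962/3 ≈ 6987.3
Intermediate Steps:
s = 223/6 (s = 3/2 + (56 - 1*(-158))/6 = 3/2 + (56 + 158)/6 = 3/2 + (⅙)*214 = 3/2 + 107/3 = 223/6 ≈ 37.167)
s*(438 - 250) = 223*(438 - 250)/6 = (223/6)*188 = 20962/3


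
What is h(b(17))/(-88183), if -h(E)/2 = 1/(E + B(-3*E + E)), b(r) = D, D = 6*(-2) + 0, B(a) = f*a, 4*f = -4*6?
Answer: -1/6878274 ≈ -1.4539e-7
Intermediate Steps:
f = -6 (f = (-4*6)/4 = (¼)*(-24) = -6)
B(a) = -6*a
D = -12 (D = -12 + 0 = -12)
b(r) = -12
h(E) = -2/(13*E) (h(E) = -2/(E - 6*(-3*E + E)) = -2/(E - (-12)*E) = -2/(E + 12*E) = -2*1/(13*E) = -2/(13*E))
h(b(17))/(-88183) = -2/13/(-12)/(-88183) = -2/13*(-1/12)*(-1/88183) = (1/78)*(-1/88183) = -1/6878274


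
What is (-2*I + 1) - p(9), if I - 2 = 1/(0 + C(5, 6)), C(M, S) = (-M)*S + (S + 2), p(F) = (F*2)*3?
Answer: -626/11 ≈ -56.909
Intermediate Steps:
p(F) = 6*F (p(F) = (2*F)*3 = 6*F)
C(M, S) = 2 + S - M*S (C(M, S) = -M*S + (2 + S) = 2 + S - M*S)
I = 43/22 (I = 2 + 1/(0 + (2 + 6 - 1*5*6)) = 2 + 1/(0 + (2 + 6 - 30)) = 2 + 1/(0 - 22) = 2 + 1/(-22) = 2 - 1/22 = 43/22 ≈ 1.9545)
(-2*I + 1) - p(9) = (-2*43/22 + 1) - 6*9 = (-43/11 + 1) - 1*54 = -32/11 - 54 = -626/11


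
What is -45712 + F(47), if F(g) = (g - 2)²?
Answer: -43687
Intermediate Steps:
F(g) = (-2 + g)²
-45712 + F(47) = -45712 + (-2 + 47)² = -45712 + 45² = -45712 + 2025 = -43687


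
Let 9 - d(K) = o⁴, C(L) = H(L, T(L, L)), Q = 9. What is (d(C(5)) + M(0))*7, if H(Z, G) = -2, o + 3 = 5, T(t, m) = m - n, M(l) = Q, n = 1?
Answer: 14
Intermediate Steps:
M(l) = 9
T(t, m) = -1 + m (T(t, m) = m - 1*1 = m - 1 = -1 + m)
o = 2 (o = -3 + 5 = 2)
C(L) = -2
d(K) = -7 (d(K) = 9 - 1*2⁴ = 9 - 1*16 = 9 - 16 = -7)
(d(C(5)) + M(0))*7 = (-7 + 9)*7 = 2*7 = 14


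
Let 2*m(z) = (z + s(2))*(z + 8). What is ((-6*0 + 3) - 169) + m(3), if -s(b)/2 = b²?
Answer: -387/2 ≈ -193.50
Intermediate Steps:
s(b) = -2*b²
m(z) = (-8 + z)*(8 + z)/2 (m(z) = ((z - 2*2²)*(z + 8))/2 = ((z - 2*4)*(8 + z))/2 = ((z - 8)*(8 + z))/2 = ((-8 + z)*(8 + z))/2 = (-8 + z)*(8 + z)/2)
((-6*0 + 3) - 169) + m(3) = ((-6*0 + 3) - 169) + (-32 + (½)*3²) = ((0 + 3) - 169) + (-32 + (½)*9) = (3 - 169) + (-32 + 9/2) = -166 - 55/2 = -387/2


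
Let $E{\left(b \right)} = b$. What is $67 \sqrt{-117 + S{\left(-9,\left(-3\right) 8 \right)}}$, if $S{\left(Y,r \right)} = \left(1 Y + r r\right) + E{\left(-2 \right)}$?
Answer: $536 \sqrt{7} \approx 1418.1$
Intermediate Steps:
$S{\left(Y,r \right)} = -2 + Y + r^{2}$ ($S{\left(Y,r \right)} = \left(1 Y + r r\right) - 2 = \left(Y + r^{2}\right) - 2 = -2 + Y + r^{2}$)
$67 \sqrt{-117 + S{\left(-9,\left(-3\right) 8 \right)}} = 67 \sqrt{-117 - \left(11 - 576\right)} = 67 \sqrt{-117 - -565} = 67 \sqrt{-117 + 565} = 67 \sqrt{448} = 67 \cdot 8 \sqrt{7} = 536 \sqrt{7}$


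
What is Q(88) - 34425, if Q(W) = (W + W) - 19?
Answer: -34268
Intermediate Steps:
Q(W) = -19 + 2*W (Q(W) = 2*W - 19 = -19 + 2*W)
Q(88) - 34425 = (-19 + 2*88) - 34425 = (-19 + 176) - 34425 = 157 - 34425 = -34268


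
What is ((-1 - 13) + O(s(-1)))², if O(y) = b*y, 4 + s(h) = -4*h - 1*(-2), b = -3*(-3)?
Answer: 16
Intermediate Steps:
b = 9
s(h) = -2 - 4*h (s(h) = -4 + (-4*h - 1*(-2)) = -4 + (-4*h + 2) = -4 + (2 - 4*h) = -2 - 4*h)
O(y) = 9*y
((-1 - 13) + O(s(-1)))² = ((-1 - 13) + 9*(-2 - 4*(-1)))² = (-14 + 9*(-2 + 4))² = (-14 + 9*2)² = (-14 + 18)² = 4² = 16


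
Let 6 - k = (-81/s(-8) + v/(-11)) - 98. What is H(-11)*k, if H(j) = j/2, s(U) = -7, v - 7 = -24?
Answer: -3499/7 ≈ -499.86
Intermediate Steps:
v = -17 (v = 7 - 24 = -17)
k = 6998/77 (k = 6 - ((-81/(-7) - 17/(-11)) - 98) = 6 - ((-81*(-1/7) - 17*(-1/11)) - 98) = 6 - ((81/7 + 17/11) - 98) = 6 - (1010/77 - 98) = 6 - 1*(-6536/77) = 6 + 6536/77 = 6998/77 ≈ 90.883)
H(j) = j/2 (H(j) = j*(1/2) = j/2)
H(-11)*k = ((1/2)*(-11))*(6998/77) = -11/2*6998/77 = -3499/7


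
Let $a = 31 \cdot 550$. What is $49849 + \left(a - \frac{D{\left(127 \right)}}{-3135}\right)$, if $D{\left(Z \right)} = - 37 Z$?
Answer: $\frac{209723666}{3135} \approx 66898.0$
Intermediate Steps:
$a = 17050$
$49849 + \left(a - \frac{D{\left(127 \right)}}{-3135}\right) = 49849 + \left(17050 - \frac{\left(-37\right) 127}{-3135}\right) = 49849 + \left(17050 - \left(-4699\right) \left(- \frac{1}{3135}\right)\right) = 49849 + \left(17050 - \frac{4699}{3135}\right) = 49849 + \frac{53447051}{3135} = \frac{209723666}{3135}$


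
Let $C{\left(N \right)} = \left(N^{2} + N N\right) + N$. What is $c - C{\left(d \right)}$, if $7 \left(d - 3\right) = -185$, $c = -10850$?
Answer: $- \frac{584294}{49} \approx -11924.0$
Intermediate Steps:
$d = - \frac{164}{7}$ ($d = 3 + \frac{1}{7} \left(-185\right) = 3 - \frac{185}{7} = - \frac{164}{7} \approx -23.429$)
$C{\left(N \right)} = N + 2 N^{2}$ ($C{\left(N \right)} = \left(N^{2} + N^{2}\right) + N = 2 N^{2} + N = N + 2 N^{2}$)
$c - C{\left(d \right)} = -10850 - - \frac{164 \left(1 + 2 \left(- \frac{164}{7}\right)\right)}{7} = -10850 - - \frac{164 \left(1 - \frac{328}{7}\right)}{7} = -10850 - \left(- \frac{164}{7}\right) \left(- \frac{321}{7}\right) = -10850 - \frac{52644}{49} = - \frac{584294}{49}$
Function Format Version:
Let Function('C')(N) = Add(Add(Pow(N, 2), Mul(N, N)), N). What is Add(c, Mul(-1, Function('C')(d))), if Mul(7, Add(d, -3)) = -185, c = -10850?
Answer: Rational(-584294, 49) ≈ -11924.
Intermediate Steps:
d = Rational(-164, 7) (d = Add(3, Mul(Rational(1, 7), -185)) = Add(3, Rational(-185, 7)) = Rational(-164, 7) ≈ -23.429)
Function('C')(N) = Add(N, Mul(2, Pow(N, 2))) (Function('C')(N) = Add(Add(Pow(N, 2), Pow(N, 2)), N) = Add(Mul(2, Pow(N, 2)), N) = Add(N, Mul(2, Pow(N, 2))))
Add(c, Mul(-1, Function('C')(d))) = Add(-10850, Mul(-1, Mul(Rational(-164, 7), Add(1, Mul(2, Rational(-164, 7)))))) = Add(-10850, Mul(-1, Mul(Rational(-164, 7), Add(1, Rational(-328, 7))))) = Add(-10850, Mul(-1, Mul(Rational(-164, 7), Rational(-321, 7)))) = Add(-10850, Mul(-1, Rational(52644, 49))) = Add(-10850, Rational(-52644, 49)) = Rational(-584294, 49)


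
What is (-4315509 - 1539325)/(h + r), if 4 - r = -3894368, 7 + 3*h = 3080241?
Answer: -8782251/7381675 ≈ -1.1897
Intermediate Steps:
h = 3080234/3 (h = -7/3 + (⅓)*3080241 = -7/3 + 1026747 = 3080234/3 ≈ 1.0267e+6)
r = 3894372 (r = 4 - 1*(-3894368) = 4 + 3894368 = 3894372)
(-4315509 - 1539325)/(h + r) = (-4315509 - 1539325)/(3080234/3 + 3894372) = -5854834/14763350/3 = -5854834*3/14763350 = -8782251/7381675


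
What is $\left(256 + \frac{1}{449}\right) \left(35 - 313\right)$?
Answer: $- \frac{31954710}{449} \approx -71169.0$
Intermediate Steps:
$\left(256 + \frac{1}{449}\right) \left(35 - 313\right) = \left(256 + \frac{1}{449}\right) \left(-278\right) = \frac{114945}{449} \left(-278\right) = - \frac{31954710}{449}$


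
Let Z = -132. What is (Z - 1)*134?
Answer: -17822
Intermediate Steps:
(Z - 1)*134 = (-132 - 1)*134 = -133*134 = -17822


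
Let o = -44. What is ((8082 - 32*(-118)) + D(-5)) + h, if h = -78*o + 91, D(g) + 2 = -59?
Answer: 15320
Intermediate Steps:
D(g) = -61 (D(g) = -2 - 59 = -61)
h = 3523 (h = -78*(-44) + 91 = 3432 + 91 = 3523)
((8082 - 32*(-118)) + D(-5)) + h = ((8082 - 32*(-118)) - 61) + 3523 = ((8082 + 3776) - 61) + 3523 = (11858 - 61) + 3523 = 11797 + 3523 = 15320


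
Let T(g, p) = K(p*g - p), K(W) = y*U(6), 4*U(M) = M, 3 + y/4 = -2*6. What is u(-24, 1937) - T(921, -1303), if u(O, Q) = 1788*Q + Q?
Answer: 3465383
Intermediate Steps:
y = -60 (y = -12 + 4*(-2*6) = -12 + 4*(-12) = -12 - 48 = -60)
u(O, Q) = 1789*Q
U(M) = M/4
K(W) = -90 (K(W) = -15*6 = -60*3/2 = -90)
T(g, p) = -90
u(-24, 1937) - T(921, -1303) = 1789*1937 - 1*(-90) = 3465293 + 90 = 3465383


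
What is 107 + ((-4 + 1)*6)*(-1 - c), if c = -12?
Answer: -91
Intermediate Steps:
107 + ((-4 + 1)*6)*(-1 - c) = 107 + ((-4 + 1)*6)*(-1 - 1*(-12)) = 107 + (-3*6)*(-1 + 12) = 107 - 18*11 = 107 - 198 = -91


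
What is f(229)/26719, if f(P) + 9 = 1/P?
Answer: -2060/6118651 ≈ -0.00033668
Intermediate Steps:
f(P) = -9 + 1/P
f(229)/26719 = (-9 + 1/229)/26719 = (-9 + 1/229)*(1/26719) = -2060/229*1/26719 = -2060/6118651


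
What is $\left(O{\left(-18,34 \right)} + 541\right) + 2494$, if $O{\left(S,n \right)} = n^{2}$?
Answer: $4191$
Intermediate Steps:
$\left(O{\left(-18,34 \right)} + 541\right) + 2494 = \left(34^{2} + 541\right) + 2494 = \left(1156 + 541\right) + 2494 = 1697 + 2494 = 4191$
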